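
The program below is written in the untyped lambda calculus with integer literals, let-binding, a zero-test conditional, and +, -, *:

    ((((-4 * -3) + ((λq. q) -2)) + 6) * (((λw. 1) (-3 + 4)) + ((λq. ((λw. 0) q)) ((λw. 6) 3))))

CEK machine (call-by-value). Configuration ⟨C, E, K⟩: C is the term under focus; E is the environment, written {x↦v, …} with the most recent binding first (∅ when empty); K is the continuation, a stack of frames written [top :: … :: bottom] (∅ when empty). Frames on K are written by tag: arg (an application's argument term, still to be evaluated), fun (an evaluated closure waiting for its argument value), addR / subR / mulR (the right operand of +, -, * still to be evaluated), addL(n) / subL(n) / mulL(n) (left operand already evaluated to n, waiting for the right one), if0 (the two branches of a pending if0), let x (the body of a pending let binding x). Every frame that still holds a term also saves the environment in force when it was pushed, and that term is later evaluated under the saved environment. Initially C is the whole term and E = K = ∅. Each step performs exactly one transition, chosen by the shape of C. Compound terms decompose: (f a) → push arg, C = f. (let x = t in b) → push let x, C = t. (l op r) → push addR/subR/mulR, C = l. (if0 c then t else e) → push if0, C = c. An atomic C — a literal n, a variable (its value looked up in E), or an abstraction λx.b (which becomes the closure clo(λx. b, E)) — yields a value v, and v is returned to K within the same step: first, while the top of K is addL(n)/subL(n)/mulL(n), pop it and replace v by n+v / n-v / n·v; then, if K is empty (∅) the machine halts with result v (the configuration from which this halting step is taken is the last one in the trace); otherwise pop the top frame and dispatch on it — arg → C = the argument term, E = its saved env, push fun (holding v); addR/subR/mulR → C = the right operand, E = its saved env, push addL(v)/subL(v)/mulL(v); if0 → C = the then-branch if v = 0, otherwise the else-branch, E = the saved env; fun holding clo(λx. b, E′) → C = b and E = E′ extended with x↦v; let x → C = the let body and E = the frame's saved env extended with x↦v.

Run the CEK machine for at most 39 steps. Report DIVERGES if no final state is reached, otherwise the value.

[0] ⟨C=((((-4 * -3) + ((λq. q) -2)) + 6) * (((λw. 1) (-3 + 4)) + ((λq. ((λw. 0) q)) ((λw. 6) 3)))); E=∅; K=∅⟩
[1] ⟨C=(((-4 * -3) + ((λq. q) -2)) + 6); E=∅; K=[mulR]⟩
[2] ⟨C=((-4 * -3) + ((λq. q) -2)); E=∅; K=[addR :: mulR]⟩
[3] ⟨C=(-4 * -3); E=∅; K=[addR :: addR :: mulR]⟩
[4] ⟨C=-4; E=∅; K=[mulR :: addR :: addR :: mulR]⟩
[5] ⟨C=-3; E=∅; K=[mulL(-4) :: addR :: addR :: mulR]⟩
[6] ⟨C=((λq. q) -2); E=∅; K=[addL(12) :: addR :: mulR]⟩
[7] ⟨C=(λq. q); E=∅; K=[arg :: addL(12) :: addR :: mulR]⟩
[8] ⟨C=-2; E=∅; K=[fun :: addL(12) :: addR :: mulR]⟩
[9] ⟨C=q; E={q↦-2}; K=[addL(12) :: addR :: mulR]⟩
[10] ⟨C=6; E=∅; K=[addL(10) :: mulR]⟩
[11] ⟨C=(((λw. 1) (-3 + 4)) + ((λq. ((λw. 0) q)) ((λw. 6) 3))); E=∅; K=[mulL(16)]⟩
[12] ⟨C=((λw. 1) (-3 + 4)); E=∅; K=[addR :: mulL(16)]⟩
[13] ⟨C=(λw. 1); E=∅; K=[arg :: addR :: mulL(16)]⟩
[14] ⟨C=(-3 + 4); E=∅; K=[fun :: addR :: mulL(16)]⟩
[15] ⟨C=-3; E=∅; K=[addR :: fun :: addR :: mulL(16)]⟩
[16] ⟨C=4; E=∅; K=[addL(-3) :: fun :: addR :: mulL(16)]⟩
[17] ⟨C=1; E={w↦1}; K=[addR :: mulL(16)]⟩
[18] ⟨C=((λq. ((λw. 0) q)) ((λw. 6) 3)); E=∅; K=[addL(1) :: mulL(16)]⟩
[19] ⟨C=(λq. ((λw. 0) q)); E=∅; K=[arg :: addL(1) :: mulL(16)]⟩
[20] ⟨C=((λw. 6) 3); E=∅; K=[fun :: addL(1) :: mulL(16)]⟩
[21] ⟨C=(λw. 6); E=∅; K=[arg :: fun :: addL(1) :: mulL(16)]⟩
[22] ⟨C=3; E=∅; K=[fun :: fun :: addL(1) :: mulL(16)]⟩
[23] ⟨C=6; E={w↦3}; K=[fun :: addL(1) :: mulL(16)]⟩
[24] ⟨C=((λw. 0) q); E={q↦6}; K=[addL(1) :: mulL(16)]⟩
[25] ⟨C=(λw. 0); E={q↦6}; K=[arg :: addL(1) :: mulL(16)]⟩
[26] ⟨C=q; E={q↦6}; K=[fun :: addL(1) :: mulL(16)]⟩
[27] ⟨C=0; E={w↦6, q↦6}; K=[addL(1) :: mulL(16)]⟩
→ final value 16

Answer: 16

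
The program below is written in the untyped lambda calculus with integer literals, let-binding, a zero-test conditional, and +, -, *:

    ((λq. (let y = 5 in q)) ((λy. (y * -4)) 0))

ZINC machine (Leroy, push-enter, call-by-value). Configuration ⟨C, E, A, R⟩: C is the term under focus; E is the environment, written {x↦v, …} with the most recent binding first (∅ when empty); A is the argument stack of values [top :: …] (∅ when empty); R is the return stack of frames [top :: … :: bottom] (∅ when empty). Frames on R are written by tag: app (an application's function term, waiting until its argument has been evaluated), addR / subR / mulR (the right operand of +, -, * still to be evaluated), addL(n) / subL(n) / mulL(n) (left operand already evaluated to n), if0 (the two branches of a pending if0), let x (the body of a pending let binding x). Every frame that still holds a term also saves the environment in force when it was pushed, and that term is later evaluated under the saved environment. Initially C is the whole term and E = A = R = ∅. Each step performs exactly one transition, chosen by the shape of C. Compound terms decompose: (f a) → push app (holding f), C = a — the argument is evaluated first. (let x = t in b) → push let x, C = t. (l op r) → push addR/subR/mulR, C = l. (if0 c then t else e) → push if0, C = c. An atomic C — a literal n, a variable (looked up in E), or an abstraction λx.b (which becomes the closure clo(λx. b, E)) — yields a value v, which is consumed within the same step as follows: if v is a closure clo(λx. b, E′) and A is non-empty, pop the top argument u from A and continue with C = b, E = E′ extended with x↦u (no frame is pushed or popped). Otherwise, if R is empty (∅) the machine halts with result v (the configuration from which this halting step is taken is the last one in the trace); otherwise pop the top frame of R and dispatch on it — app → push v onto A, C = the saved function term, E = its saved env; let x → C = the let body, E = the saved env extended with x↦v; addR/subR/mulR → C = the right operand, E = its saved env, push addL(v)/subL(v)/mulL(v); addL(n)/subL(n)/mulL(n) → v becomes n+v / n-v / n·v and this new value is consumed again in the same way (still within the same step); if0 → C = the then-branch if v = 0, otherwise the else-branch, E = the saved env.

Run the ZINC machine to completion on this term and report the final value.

step 0: [C=((λq. (let y = 5 in q)) ((λy. (y * -4)) 0)) | E=∅ | A=∅ | R=∅]
step 1: [C=((λy. (y * -4)) 0) | E=∅ | A=∅ | R=[app]]
step 2: [C=0 | E=∅ | A=∅ | R=[app :: app]]
step 3: [C=(λy. (y * -4)) | E=∅ | A=[0] | R=[app]]
step 4: [C=(y * -4) | E={y↦0} | A=∅ | R=[app]]
step 5: [C=y | E={y↦0} | A=∅ | R=[mulR :: app]]
step 6: [C=-4 | E={y↦0} | A=∅ | R=[mulL(0) :: app]]
step 7: [C=(λq. (let y = 5 in q)) | E=∅ | A=[0] | R=∅]
step 8: [C=(let y = 5 in q) | E={q↦0} | A=∅ | R=∅]
step 9: [C=5 | E={q↦0} | A=∅ | R=[let y]]
step 10: [C=q | E={y↦5, q↦0} | A=∅ | R=∅]
→ final value 0

Answer: 0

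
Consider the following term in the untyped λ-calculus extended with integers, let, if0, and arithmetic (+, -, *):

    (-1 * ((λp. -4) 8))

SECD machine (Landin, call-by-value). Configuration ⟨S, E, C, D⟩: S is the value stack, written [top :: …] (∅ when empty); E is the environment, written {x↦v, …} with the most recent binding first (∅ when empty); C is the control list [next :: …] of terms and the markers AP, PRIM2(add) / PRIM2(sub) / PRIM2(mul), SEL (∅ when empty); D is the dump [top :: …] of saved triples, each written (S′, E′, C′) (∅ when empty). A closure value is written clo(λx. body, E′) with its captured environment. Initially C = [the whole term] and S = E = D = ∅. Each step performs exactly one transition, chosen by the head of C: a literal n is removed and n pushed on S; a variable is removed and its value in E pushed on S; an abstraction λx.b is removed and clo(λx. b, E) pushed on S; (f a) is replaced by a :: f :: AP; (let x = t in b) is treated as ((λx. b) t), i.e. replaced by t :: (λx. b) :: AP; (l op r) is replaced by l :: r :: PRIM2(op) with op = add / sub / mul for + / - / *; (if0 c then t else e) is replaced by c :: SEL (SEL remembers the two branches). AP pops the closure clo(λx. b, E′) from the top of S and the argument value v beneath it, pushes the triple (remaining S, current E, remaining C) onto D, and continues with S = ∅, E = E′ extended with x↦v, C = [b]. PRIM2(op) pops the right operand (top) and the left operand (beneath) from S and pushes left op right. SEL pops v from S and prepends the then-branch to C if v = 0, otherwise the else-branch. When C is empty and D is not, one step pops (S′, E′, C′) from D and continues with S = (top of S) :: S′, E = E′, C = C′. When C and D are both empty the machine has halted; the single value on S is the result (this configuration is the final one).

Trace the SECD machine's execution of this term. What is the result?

Answer: 4

Machine steps:
[0] <S=∅, E=∅, C=[(-1 * ((λp. -4) 8))], D=∅>
[1] <S=∅, E=∅, C=[-1 :: ((λp. -4) 8) :: PRIM2(mul)], D=∅>
[2] <S=[-1], E=∅, C=[((λp. -4) 8) :: PRIM2(mul)], D=∅>
[3] <S=[-1], E=∅, C=[8 :: (λp. -4) :: AP :: PRIM2(mul)], D=∅>
[4] <S=[8 :: -1], E=∅, C=[(λp. -4) :: AP :: PRIM2(mul)], D=∅>
[5] <S=[clo(λp. -4, ∅) :: 8 :: -1], E=∅, C=[AP :: PRIM2(mul)], D=∅>
[6] <S=∅, E={p↦8}, C=[-4], D=[([-1], ∅, [PRIM2(mul)])]>
[7] <S=[-4], E={p↦8}, C=∅, D=[([-1], ∅, [PRIM2(mul)])]>
[8] <S=[-4 :: -1], E=∅, C=[PRIM2(mul)], D=∅>
[9] <S=[4], E=∅, C=∅, D=∅>
→ final value 4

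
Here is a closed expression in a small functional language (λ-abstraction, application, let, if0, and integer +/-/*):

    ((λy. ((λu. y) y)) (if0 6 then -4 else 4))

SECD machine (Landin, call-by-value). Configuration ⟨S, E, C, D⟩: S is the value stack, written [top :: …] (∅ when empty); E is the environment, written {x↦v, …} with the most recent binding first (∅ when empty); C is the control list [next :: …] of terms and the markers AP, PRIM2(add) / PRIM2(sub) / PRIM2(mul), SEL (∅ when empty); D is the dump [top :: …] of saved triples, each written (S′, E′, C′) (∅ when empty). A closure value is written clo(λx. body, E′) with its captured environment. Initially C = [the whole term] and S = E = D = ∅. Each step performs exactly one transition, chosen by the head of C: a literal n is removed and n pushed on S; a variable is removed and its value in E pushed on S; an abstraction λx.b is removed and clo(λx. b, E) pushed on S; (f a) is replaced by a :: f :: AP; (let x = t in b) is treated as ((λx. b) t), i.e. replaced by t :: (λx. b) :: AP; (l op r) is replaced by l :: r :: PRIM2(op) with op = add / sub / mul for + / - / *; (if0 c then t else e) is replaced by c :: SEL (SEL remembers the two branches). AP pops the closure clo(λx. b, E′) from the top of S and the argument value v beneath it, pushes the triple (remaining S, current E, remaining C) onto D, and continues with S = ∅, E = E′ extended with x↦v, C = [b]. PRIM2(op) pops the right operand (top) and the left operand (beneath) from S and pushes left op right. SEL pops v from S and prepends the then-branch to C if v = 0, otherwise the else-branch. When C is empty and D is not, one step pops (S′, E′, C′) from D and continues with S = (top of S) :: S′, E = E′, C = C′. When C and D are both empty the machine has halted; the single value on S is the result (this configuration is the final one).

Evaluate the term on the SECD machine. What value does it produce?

step 0: ⟨S=∅; E=∅; C=[((λy. ((λu. y) y)) (if0 6 then -4 else 4))]; D=∅⟩
step 1: ⟨S=∅; E=∅; C=[(if0 6 then -4 else 4) :: (λy. ((λu. y) y)) :: AP]; D=∅⟩
step 2: ⟨S=∅; E=∅; C=[6 :: SEL :: (λy. ((λu. y) y)) :: AP]; D=∅⟩
step 3: ⟨S=[6]; E=∅; C=[SEL :: (λy. ((λu. y) y)) :: AP]; D=∅⟩
step 4: ⟨S=∅; E=∅; C=[4 :: (λy. ((λu. y) y)) :: AP]; D=∅⟩
step 5: ⟨S=[4]; E=∅; C=[(λy. ((λu. y) y)) :: AP]; D=∅⟩
step 6: ⟨S=[clo(λy. ((λu. y) y), ∅) :: 4]; E=∅; C=[AP]; D=∅⟩
step 7: ⟨S=∅; E={y↦4}; C=[((λu. y) y)]; D=[(∅, ∅, ∅)]⟩
step 8: ⟨S=∅; E={y↦4}; C=[y :: (λu. y) :: AP]; D=[(∅, ∅, ∅)]⟩
step 9: ⟨S=[4]; E={y↦4}; C=[(λu. y) :: AP]; D=[(∅, ∅, ∅)]⟩
step 10: ⟨S=[clo(λu. y, {y↦4}) :: 4]; E={y↦4}; C=[AP]; D=[(∅, ∅, ∅)]⟩
step 11: ⟨S=∅; E={u↦4, y↦4}; C=[y]; D=[(∅, {y↦4}, ∅) :: (∅, ∅, ∅)]⟩
step 12: ⟨S=[4]; E={u↦4, y↦4}; C=∅; D=[(∅, {y↦4}, ∅) :: (∅, ∅, ∅)]⟩
step 13: ⟨S=[4]; E={y↦4}; C=∅; D=[(∅, ∅, ∅)]⟩
step 14: ⟨S=[4]; E=∅; C=∅; D=∅⟩
→ final value 4

Answer: 4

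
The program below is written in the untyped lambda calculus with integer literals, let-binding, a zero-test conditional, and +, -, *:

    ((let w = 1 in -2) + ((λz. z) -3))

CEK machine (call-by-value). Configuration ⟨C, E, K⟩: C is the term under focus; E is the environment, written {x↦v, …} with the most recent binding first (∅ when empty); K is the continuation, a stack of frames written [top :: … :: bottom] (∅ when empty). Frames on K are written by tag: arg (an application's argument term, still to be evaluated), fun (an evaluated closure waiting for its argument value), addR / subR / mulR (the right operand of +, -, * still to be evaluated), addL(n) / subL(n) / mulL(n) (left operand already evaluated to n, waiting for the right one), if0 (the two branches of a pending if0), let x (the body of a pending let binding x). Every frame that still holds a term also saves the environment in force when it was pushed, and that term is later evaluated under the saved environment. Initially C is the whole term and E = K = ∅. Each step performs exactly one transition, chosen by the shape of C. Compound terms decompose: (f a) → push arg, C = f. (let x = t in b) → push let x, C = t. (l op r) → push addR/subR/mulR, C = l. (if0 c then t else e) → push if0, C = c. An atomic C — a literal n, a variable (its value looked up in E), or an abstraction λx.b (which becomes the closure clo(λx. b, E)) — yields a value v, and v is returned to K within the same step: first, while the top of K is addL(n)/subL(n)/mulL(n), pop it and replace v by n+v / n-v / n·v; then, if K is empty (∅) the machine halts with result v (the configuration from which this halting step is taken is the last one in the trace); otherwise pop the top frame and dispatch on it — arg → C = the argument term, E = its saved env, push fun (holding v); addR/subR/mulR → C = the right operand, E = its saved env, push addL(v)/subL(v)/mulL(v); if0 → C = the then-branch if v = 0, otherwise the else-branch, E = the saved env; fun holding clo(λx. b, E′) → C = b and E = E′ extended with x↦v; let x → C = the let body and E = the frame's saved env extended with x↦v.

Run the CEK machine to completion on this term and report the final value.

Answer: -5

Derivation:
0. [C=((let w = 1 in -2) + ((λz. z) -3)) | E=∅ | K=∅]
1. [C=(let w = 1 in -2) | E=∅ | K=[addR]]
2. [C=1 | E=∅ | K=[let w :: addR]]
3. [C=-2 | E={w↦1} | K=[addR]]
4. [C=((λz. z) -3) | E=∅ | K=[addL(-2)]]
5. [C=(λz. z) | E=∅ | K=[arg :: addL(-2)]]
6. [C=-3 | E=∅ | K=[fun :: addL(-2)]]
7. [C=z | E={z↦-3} | K=[addL(-2)]]
→ final value -5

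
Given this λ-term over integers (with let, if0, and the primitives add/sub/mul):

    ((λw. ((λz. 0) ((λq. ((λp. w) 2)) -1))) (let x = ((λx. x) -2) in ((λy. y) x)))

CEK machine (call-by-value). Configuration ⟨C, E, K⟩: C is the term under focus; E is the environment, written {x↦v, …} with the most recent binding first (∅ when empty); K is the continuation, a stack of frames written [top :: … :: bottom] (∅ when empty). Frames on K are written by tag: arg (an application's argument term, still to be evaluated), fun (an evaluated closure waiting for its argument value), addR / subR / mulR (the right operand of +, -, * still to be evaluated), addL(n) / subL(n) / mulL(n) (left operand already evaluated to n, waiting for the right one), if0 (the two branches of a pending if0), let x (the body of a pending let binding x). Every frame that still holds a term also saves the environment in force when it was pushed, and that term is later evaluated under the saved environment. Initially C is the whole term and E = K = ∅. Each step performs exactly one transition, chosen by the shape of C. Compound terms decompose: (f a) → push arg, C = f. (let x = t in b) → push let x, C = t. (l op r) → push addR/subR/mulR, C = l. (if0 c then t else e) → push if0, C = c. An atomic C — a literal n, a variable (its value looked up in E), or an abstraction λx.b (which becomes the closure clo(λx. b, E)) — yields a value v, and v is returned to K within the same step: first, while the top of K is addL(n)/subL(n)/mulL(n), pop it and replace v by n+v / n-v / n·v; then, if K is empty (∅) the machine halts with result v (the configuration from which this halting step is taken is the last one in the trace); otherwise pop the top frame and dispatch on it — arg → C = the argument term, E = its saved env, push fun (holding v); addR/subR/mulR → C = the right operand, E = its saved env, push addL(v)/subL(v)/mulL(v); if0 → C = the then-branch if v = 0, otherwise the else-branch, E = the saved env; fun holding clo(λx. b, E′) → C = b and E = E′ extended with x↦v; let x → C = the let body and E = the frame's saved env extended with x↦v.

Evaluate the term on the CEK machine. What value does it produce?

t=0: <C=((λw. ((λz. 0) ((λq. ((λp. w) 2)) -1))) (let x = ((λx. x) -2) in ((λy. y) x))), E=∅, K=∅>
t=1: <C=(λw. ((λz. 0) ((λq. ((λp. w) 2)) -1))), E=∅, K=[arg]>
t=2: <C=(let x = ((λx. x) -2) in ((λy. y) x)), E=∅, K=[fun]>
t=3: <C=((λx. x) -2), E=∅, K=[let x :: fun]>
t=4: <C=(λx. x), E=∅, K=[arg :: let x :: fun]>
t=5: <C=-2, E=∅, K=[fun :: let x :: fun]>
t=6: <C=x, E={x↦-2}, K=[let x :: fun]>
t=7: <C=((λy. y) x), E={x↦-2}, K=[fun]>
t=8: <C=(λy. y), E={x↦-2}, K=[arg :: fun]>
t=9: <C=x, E={x↦-2}, K=[fun :: fun]>
t=10: <C=y, E={y↦-2, x↦-2}, K=[fun]>
t=11: <C=((λz. 0) ((λq. ((λp. w) 2)) -1)), E={w↦-2}, K=∅>
t=12: <C=(λz. 0), E={w↦-2}, K=[arg]>
t=13: <C=((λq. ((λp. w) 2)) -1), E={w↦-2}, K=[fun]>
t=14: <C=(λq. ((λp. w) 2)), E={w↦-2}, K=[arg :: fun]>
t=15: <C=-1, E={w↦-2}, K=[fun :: fun]>
t=16: <C=((λp. w) 2), E={q↦-1, w↦-2}, K=[fun]>
t=17: <C=(λp. w), E={q↦-1, w↦-2}, K=[arg :: fun]>
t=18: <C=2, E={q↦-1, w↦-2}, K=[fun :: fun]>
t=19: <C=w, E={p↦2, q↦-1, w↦-2}, K=[fun]>
t=20: <C=0, E={z↦-2, w↦-2}, K=∅>
→ final value 0

Answer: 0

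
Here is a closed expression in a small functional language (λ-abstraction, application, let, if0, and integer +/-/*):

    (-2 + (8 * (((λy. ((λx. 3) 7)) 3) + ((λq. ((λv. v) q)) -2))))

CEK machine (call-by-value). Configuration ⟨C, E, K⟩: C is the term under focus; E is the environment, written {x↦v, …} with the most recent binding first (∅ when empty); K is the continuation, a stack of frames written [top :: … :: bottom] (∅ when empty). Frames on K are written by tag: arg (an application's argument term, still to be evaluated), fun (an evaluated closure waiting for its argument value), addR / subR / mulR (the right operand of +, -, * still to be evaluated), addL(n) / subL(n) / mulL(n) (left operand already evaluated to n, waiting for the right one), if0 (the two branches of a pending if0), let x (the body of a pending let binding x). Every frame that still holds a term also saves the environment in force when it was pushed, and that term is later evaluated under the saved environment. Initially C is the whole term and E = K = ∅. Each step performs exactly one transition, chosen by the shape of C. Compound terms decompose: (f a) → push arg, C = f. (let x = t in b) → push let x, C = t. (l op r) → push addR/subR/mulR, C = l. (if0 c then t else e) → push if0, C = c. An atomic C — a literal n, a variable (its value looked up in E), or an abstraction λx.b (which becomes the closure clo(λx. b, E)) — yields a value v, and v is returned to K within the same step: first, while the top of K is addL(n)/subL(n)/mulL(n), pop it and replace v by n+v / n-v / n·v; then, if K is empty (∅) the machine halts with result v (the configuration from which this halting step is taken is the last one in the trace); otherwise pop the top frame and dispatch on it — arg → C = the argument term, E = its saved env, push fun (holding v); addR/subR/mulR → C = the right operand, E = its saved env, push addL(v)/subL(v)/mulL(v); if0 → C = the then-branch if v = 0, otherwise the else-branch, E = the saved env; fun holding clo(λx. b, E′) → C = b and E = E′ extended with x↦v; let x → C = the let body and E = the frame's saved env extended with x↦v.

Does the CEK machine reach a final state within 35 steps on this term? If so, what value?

0. ⟨C=(-2 + (8 * (((λy. ((λx. 3) 7)) 3) + ((λq. ((λv. v) q)) -2)))); E=∅; K=∅⟩
1. ⟨C=-2; E=∅; K=[addR]⟩
2. ⟨C=(8 * (((λy. ((λx. 3) 7)) 3) + ((λq. ((λv. v) q)) -2))); E=∅; K=[addL(-2)]⟩
3. ⟨C=8; E=∅; K=[mulR :: addL(-2)]⟩
4. ⟨C=(((λy. ((λx. 3) 7)) 3) + ((λq. ((λv. v) q)) -2)); E=∅; K=[mulL(8) :: addL(-2)]⟩
5. ⟨C=((λy. ((λx. 3) 7)) 3); E=∅; K=[addR :: mulL(8) :: addL(-2)]⟩
6. ⟨C=(λy. ((λx. 3) 7)); E=∅; K=[arg :: addR :: mulL(8) :: addL(-2)]⟩
7. ⟨C=3; E=∅; K=[fun :: addR :: mulL(8) :: addL(-2)]⟩
8. ⟨C=((λx. 3) 7); E={y↦3}; K=[addR :: mulL(8) :: addL(-2)]⟩
9. ⟨C=(λx. 3); E={y↦3}; K=[arg :: addR :: mulL(8) :: addL(-2)]⟩
10. ⟨C=7; E={y↦3}; K=[fun :: addR :: mulL(8) :: addL(-2)]⟩
11. ⟨C=3; E={x↦7, y↦3}; K=[addR :: mulL(8) :: addL(-2)]⟩
12. ⟨C=((λq. ((λv. v) q)) -2); E=∅; K=[addL(3) :: mulL(8) :: addL(-2)]⟩
13. ⟨C=(λq. ((λv. v) q)); E=∅; K=[arg :: addL(3) :: mulL(8) :: addL(-2)]⟩
14. ⟨C=-2; E=∅; K=[fun :: addL(3) :: mulL(8) :: addL(-2)]⟩
15. ⟨C=((λv. v) q); E={q↦-2}; K=[addL(3) :: mulL(8) :: addL(-2)]⟩
16. ⟨C=(λv. v); E={q↦-2}; K=[arg :: addL(3) :: mulL(8) :: addL(-2)]⟩
17. ⟨C=q; E={q↦-2}; K=[fun :: addL(3) :: mulL(8) :: addL(-2)]⟩
18. ⟨C=v; E={v↦-2, q↦-2}; K=[addL(3) :: mulL(8) :: addL(-2)]⟩
→ final value 6

Answer: 6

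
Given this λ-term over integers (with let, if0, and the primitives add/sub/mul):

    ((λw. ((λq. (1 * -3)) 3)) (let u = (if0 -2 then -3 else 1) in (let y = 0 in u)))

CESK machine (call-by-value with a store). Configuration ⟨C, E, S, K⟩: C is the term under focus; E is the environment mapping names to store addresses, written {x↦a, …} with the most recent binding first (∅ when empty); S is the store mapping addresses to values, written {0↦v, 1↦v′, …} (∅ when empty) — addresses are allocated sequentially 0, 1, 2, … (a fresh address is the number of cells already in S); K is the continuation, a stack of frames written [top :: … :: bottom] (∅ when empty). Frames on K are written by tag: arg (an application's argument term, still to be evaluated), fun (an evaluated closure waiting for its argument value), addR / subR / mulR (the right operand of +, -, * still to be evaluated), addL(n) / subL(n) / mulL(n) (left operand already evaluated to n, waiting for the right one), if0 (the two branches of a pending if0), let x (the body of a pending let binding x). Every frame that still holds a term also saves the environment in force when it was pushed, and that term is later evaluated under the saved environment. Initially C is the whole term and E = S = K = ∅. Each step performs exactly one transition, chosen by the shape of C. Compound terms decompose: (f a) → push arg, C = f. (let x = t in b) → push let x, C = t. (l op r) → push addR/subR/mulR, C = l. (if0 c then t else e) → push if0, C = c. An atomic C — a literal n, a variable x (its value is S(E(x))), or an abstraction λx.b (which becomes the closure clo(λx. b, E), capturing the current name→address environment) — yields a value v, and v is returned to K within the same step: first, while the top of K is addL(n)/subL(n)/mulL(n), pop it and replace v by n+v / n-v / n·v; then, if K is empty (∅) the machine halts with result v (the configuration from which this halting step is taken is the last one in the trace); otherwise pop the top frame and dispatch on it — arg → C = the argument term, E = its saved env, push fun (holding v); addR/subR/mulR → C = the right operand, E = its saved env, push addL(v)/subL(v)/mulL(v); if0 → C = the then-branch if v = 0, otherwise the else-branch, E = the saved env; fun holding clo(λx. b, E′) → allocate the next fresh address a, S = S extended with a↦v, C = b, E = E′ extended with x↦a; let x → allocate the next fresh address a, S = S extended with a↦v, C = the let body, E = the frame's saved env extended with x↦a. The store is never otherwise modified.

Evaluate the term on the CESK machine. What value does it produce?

0. [C=((λw. ((λq. (1 * -3)) 3)) (let u = (if0 -2 then -3 else 1) in (let y = 0 in u))) | E=∅ | S=∅ | K=∅]
1. [C=(λw. ((λq. (1 * -3)) 3)) | E=∅ | S=∅ | K=[arg]]
2. [C=(let u = (if0 -2 then -3 else 1) in (let y = 0 in u)) | E=∅ | S=∅ | K=[fun]]
3. [C=(if0 -2 then -3 else 1) | E=∅ | S=∅ | K=[let u :: fun]]
4. [C=-2 | E=∅ | S=∅ | K=[if0 :: let u :: fun]]
5. [C=1 | E=∅ | S=∅ | K=[let u :: fun]]
6. [C=(let y = 0 in u) | E={u↦0} | S={0↦1} | K=[fun]]
7. [C=0 | E={u↦0} | S={0↦1} | K=[let y :: fun]]
8. [C=u | E={y↦1, u↦0} | S={0↦1, 1↦0} | K=[fun]]
9. [C=((λq. (1 * -3)) 3) | E={w↦2} | S={0↦1, 1↦0, 2↦1} | K=∅]
10. [C=(λq. (1 * -3)) | E={w↦2} | S={0↦1, 1↦0, 2↦1} | K=[arg]]
11. [C=3 | E={w↦2} | S={0↦1, 1↦0, 2↦1} | K=[fun]]
12. [C=(1 * -3) | E={q↦3, w↦2} | S={0↦1, 1↦0, 2↦1, 3↦3} | K=∅]
13. [C=1 | E={q↦3, w↦2} | S={0↦1, 1↦0, 2↦1, 3↦3} | K=[mulR]]
14. [C=-3 | E={q↦3, w↦2} | S={0↦1, 1↦0, 2↦1, 3↦3} | K=[mulL(1)]]
→ final value -3

Answer: -3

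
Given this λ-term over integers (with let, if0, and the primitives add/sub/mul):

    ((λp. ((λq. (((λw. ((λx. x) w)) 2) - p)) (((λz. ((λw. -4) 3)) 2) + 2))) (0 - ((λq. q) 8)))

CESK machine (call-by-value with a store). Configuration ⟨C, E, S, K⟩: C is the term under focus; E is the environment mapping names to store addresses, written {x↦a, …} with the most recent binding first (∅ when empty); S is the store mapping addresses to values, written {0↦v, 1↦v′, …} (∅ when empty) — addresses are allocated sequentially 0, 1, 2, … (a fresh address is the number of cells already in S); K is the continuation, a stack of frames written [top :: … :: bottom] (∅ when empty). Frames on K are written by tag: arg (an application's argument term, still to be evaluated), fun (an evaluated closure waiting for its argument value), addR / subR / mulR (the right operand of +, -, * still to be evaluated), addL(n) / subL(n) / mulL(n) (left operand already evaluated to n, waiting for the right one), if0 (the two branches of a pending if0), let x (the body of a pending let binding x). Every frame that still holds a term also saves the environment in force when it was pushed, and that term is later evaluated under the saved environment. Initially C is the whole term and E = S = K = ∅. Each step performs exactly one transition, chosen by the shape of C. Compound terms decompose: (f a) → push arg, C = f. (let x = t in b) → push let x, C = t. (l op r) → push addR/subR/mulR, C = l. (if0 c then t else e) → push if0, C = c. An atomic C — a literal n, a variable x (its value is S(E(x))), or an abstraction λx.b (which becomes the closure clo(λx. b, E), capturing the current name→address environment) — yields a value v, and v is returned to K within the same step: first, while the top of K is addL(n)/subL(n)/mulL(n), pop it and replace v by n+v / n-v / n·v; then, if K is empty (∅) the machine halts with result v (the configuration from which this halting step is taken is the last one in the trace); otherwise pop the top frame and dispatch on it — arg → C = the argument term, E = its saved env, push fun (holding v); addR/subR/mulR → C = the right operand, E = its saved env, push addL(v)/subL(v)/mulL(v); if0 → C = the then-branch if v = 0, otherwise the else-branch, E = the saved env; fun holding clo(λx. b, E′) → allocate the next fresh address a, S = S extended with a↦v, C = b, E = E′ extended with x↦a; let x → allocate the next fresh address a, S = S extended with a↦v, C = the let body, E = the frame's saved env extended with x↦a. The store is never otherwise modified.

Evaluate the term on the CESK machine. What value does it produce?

Answer: 10

Machine steps:
0. ⟨C=((λp. ((λq. (((λw. ((λx. x) w)) 2) - p)) (((λz. ((λw. -4) 3)) 2) + 2))) (0 - ((λq. q) 8))); E=∅; S=∅; K=∅⟩
1. ⟨C=(λp. ((λq. (((λw. ((λx. x) w)) 2) - p)) (((λz. ((λw. -4) 3)) 2) + 2))); E=∅; S=∅; K=[arg]⟩
2. ⟨C=(0 - ((λq. q) 8)); E=∅; S=∅; K=[fun]⟩
3. ⟨C=0; E=∅; S=∅; K=[subR :: fun]⟩
4. ⟨C=((λq. q) 8); E=∅; S=∅; K=[subL(0) :: fun]⟩
5. ⟨C=(λq. q); E=∅; S=∅; K=[arg :: subL(0) :: fun]⟩
6. ⟨C=8; E=∅; S=∅; K=[fun :: subL(0) :: fun]⟩
7. ⟨C=q; E={q↦0}; S={0↦8}; K=[subL(0) :: fun]⟩
8. ⟨C=((λq. (((λw. ((λx. x) w)) 2) - p)) (((λz. ((λw. -4) 3)) 2) + 2)); E={p↦1}; S={0↦8, 1↦-8}; K=∅⟩
9. ⟨C=(λq. (((λw. ((λx. x) w)) 2) - p)); E={p↦1}; S={0↦8, 1↦-8}; K=[arg]⟩
10. ⟨C=(((λz. ((λw. -4) 3)) 2) + 2); E={p↦1}; S={0↦8, 1↦-8}; K=[fun]⟩
11. ⟨C=((λz. ((λw. -4) 3)) 2); E={p↦1}; S={0↦8, 1↦-8}; K=[addR :: fun]⟩
12. ⟨C=(λz. ((λw. -4) 3)); E={p↦1}; S={0↦8, 1↦-8}; K=[arg :: addR :: fun]⟩
13. ⟨C=2; E={p↦1}; S={0↦8, 1↦-8}; K=[fun :: addR :: fun]⟩
14. ⟨C=((λw. -4) 3); E={z↦2, p↦1}; S={0↦8, 1↦-8, 2↦2}; K=[addR :: fun]⟩
15. ⟨C=(λw. -4); E={z↦2, p↦1}; S={0↦8, 1↦-8, 2↦2}; K=[arg :: addR :: fun]⟩
16. ⟨C=3; E={z↦2, p↦1}; S={0↦8, 1↦-8, 2↦2}; K=[fun :: addR :: fun]⟩
17. ⟨C=-4; E={w↦3, z↦2, p↦1}; S={0↦8, 1↦-8, 2↦2, 3↦3}; K=[addR :: fun]⟩
18. ⟨C=2; E={p↦1}; S={0↦8, 1↦-8, 2↦2, 3↦3}; K=[addL(-4) :: fun]⟩
19. ⟨C=(((λw. ((λx. x) w)) 2) - p); E={q↦4, p↦1}; S={0↦8, 1↦-8, 2↦2, 3↦3, 4↦-2}; K=∅⟩
20. ⟨C=((λw. ((λx. x) w)) 2); E={q↦4, p↦1}; S={0↦8, 1↦-8, 2↦2, 3↦3, 4↦-2}; K=[subR]⟩
21. ⟨C=(λw. ((λx. x) w)); E={q↦4, p↦1}; S={0↦8, 1↦-8, 2↦2, 3↦3, 4↦-2}; K=[arg :: subR]⟩
22. ⟨C=2; E={q↦4, p↦1}; S={0↦8, 1↦-8, 2↦2, 3↦3, 4↦-2}; K=[fun :: subR]⟩
23. ⟨C=((λx. x) w); E={w↦5, q↦4, p↦1}; S={0↦8, 1↦-8, 2↦2, 3↦3, 4↦-2, 5↦2}; K=[subR]⟩
24. ⟨C=(λx. x); E={w↦5, q↦4, p↦1}; S={0↦8, 1↦-8, 2↦2, 3↦3, 4↦-2, 5↦2}; K=[arg :: subR]⟩
25. ⟨C=w; E={w↦5, q↦4, p↦1}; S={0↦8, 1↦-8, 2↦2, 3↦3, 4↦-2, 5↦2}; K=[fun :: subR]⟩
26. ⟨C=x; E={x↦6, w↦5, q↦4, p↦1}; S={0↦8, 1↦-8, 2↦2, 3↦3, 4↦-2, 5↦2, 6↦2}; K=[subR]⟩
27. ⟨C=p; E={q↦4, p↦1}; S={0↦8, 1↦-8, 2↦2, 3↦3, 4↦-2, 5↦2, 6↦2}; K=[subL(2)]⟩
→ final value 10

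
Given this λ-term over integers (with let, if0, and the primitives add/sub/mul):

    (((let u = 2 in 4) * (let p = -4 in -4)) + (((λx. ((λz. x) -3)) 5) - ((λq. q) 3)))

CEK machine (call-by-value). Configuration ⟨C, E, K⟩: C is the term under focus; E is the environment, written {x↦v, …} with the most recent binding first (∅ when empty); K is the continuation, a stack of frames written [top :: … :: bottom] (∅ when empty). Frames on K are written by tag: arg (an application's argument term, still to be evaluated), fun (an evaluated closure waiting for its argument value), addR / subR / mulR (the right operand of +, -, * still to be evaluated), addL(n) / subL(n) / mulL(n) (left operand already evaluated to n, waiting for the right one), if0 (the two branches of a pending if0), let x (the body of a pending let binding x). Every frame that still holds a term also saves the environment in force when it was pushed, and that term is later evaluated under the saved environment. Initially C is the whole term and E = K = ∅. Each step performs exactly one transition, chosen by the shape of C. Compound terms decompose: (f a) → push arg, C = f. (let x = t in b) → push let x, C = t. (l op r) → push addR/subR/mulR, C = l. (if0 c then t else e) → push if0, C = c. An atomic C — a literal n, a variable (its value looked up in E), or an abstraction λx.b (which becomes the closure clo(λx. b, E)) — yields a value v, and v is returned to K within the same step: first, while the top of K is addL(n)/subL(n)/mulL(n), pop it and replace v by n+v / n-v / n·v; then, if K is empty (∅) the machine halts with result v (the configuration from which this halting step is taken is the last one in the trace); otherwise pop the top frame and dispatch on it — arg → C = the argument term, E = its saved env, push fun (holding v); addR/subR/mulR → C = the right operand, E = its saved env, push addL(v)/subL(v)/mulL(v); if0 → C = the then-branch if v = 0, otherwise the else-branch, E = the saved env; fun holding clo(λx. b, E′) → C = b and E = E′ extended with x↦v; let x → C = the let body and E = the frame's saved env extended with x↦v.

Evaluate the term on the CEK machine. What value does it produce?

step 0: ⟨C=(((let u = 2 in 4) * (let p = -4 in -4)) + (((λx. ((λz. x) -3)) 5) - ((λq. q) 3))); E=∅; K=∅⟩
step 1: ⟨C=((let u = 2 in 4) * (let p = -4 in -4)); E=∅; K=[addR]⟩
step 2: ⟨C=(let u = 2 in 4); E=∅; K=[mulR :: addR]⟩
step 3: ⟨C=2; E=∅; K=[let u :: mulR :: addR]⟩
step 4: ⟨C=4; E={u↦2}; K=[mulR :: addR]⟩
step 5: ⟨C=(let p = -4 in -4); E=∅; K=[mulL(4) :: addR]⟩
step 6: ⟨C=-4; E=∅; K=[let p :: mulL(4) :: addR]⟩
step 7: ⟨C=-4; E={p↦-4}; K=[mulL(4) :: addR]⟩
step 8: ⟨C=(((λx. ((λz. x) -3)) 5) - ((λq. q) 3)); E=∅; K=[addL(-16)]⟩
step 9: ⟨C=((λx. ((λz. x) -3)) 5); E=∅; K=[subR :: addL(-16)]⟩
step 10: ⟨C=(λx. ((λz. x) -3)); E=∅; K=[arg :: subR :: addL(-16)]⟩
step 11: ⟨C=5; E=∅; K=[fun :: subR :: addL(-16)]⟩
step 12: ⟨C=((λz. x) -3); E={x↦5}; K=[subR :: addL(-16)]⟩
step 13: ⟨C=(λz. x); E={x↦5}; K=[arg :: subR :: addL(-16)]⟩
step 14: ⟨C=-3; E={x↦5}; K=[fun :: subR :: addL(-16)]⟩
step 15: ⟨C=x; E={z↦-3, x↦5}; K=[subR :: addL(-16)]⟩
step 16: ⟨C=((λq. q) 3); E=∅; K=[subL(5) :: addL(-16)]⟩
step 17: ⟨C=(λq. q); E=∅; K=[arg :: subL(5) :: addL(-16)]⟩
step 18: ⟨C=3; E=∅; K=[fun :: subL(5) :: addL(-16)]⟩
step 19: ⟨C=q; E={q↦3}; K=[subL(5) :: addL(-16)]⟩
→ final value -14

Answer: -14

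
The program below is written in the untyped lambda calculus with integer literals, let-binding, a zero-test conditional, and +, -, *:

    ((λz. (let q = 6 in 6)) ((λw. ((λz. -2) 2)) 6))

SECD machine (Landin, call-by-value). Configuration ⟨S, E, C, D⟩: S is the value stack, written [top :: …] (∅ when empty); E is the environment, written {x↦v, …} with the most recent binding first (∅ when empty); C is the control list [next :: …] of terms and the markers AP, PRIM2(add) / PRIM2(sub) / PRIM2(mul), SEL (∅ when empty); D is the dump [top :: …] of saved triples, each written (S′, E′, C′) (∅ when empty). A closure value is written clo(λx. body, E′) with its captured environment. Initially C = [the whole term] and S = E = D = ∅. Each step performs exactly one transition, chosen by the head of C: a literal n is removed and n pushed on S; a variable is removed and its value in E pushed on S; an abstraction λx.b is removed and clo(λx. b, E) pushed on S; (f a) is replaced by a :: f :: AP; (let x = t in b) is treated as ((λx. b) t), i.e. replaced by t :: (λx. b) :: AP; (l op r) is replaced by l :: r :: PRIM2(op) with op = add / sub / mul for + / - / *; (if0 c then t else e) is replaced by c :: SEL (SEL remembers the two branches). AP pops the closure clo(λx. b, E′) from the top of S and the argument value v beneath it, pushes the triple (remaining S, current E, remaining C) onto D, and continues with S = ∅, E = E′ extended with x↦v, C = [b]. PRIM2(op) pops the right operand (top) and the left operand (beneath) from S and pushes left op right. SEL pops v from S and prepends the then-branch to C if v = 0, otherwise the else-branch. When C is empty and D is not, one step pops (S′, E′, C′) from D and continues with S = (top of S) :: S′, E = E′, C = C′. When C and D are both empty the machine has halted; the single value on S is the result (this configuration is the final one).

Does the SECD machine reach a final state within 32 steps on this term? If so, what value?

Answer: 6

Derivation:
t=0: [S=∅ | E=∅ | C=[((λz. (let q = 6 in 6)) ((λw. ((λz. -2) 2)) 6))] | D=∅]
t=1: [S=∅ | E=∅ | C=[((λw. ((λz. -2) 2)) 6) :: (λz. (let q = 6 in 6)) :: AP] | D=∅]
t=2: [S=∅ | E=∅ | C=[6 :: (λw. ((λz. -2) 2)) :: AP :: (λz. (let q = 6 in 6)) :: AP] | D=∅]
t=3: [S=[6] | E=∅ | C=[(λw. ((λz. -2) 2)) :: AP :: (λz. (let q = 6 in 6)) :: AP] | D=∅]
t=4: [S=[clo(λw. ((λz. -2) 2), ∅) :: 6] | E=∅ | C=[AP :: (λz. (let q = 6 in 6)) :: AP] | D=∅]
t=5: [S=∅ | E={w↦6} | C=[((λz. -2) 2)] | D=[(∅, ∅, [(λz. (let q = 6 in 6)) :: AP])]]
t=6: [S=∅ | E={w↦6} | C=[2 :: (λz. -2) :: AP] | D=[(∅, ∅, [(λz. (let q = 6 in 6)) :: AP])]]
t=7: [S=[2] | E={w↦6} | C=[(λz. -2) :: AP] | D=[(∅, ∅, [(λz. (let q = 6 in 6)) :: AP])]]
t=8: [S=[clo(λz. -2, {w↦6}) :: 2] | E={w↦6} | C=[AP] | D=[(∅, ∅, [(λz. (let q = 6 in 6)) :: AP])]]
t=9: [S=∅ | E={z↦2, w↦6} | C=[-2] | D=[(∅, {w↦6}, ∅) :: (∅, ∅, [(λz. (let q = 6 in 6)) :: AP])]]
t=10: [S=[-2] | E={z↦2, w↦6} | C=∅ | D=[(∅, {w↦6}, ∅) :: (∅, ∅, [(λz. (let q = 6 in 6)) :: AP])]]
t=11: [S=[-2] | E={w↦6} | C=∅ | D=[(∅, ∅, [(λz. (let q = 6 in 6)) :: AP])]]
t=12: [S=[-2] | E=∅ | C=[(λz. (let q = 6 in 6)) :: AP] | D=∅]
t=13: [S=[clo(λz. (let q = 6 in 6), ∅) :: -2] | E=∅ | C=[AP] | D=∅]
t=14: [S=∅ | E={z↦-2} | C=[(let q = 6 in 6)] | D=[(∅, ∅, ∅)]]
t=15: [S=∅ | E={z↦-2} | C=[6 :: (λq. 6) :: AP] | D=[(∅, ∅, ∅)]]
t=16: [S=[6] | E={z↦-2} | C=[(λq. 6) :: AP] | D=[(∅, ∅, ∅)]]
t=17: [S=[clo(λq. 6, {z↦-2}) :: 6] | E={z↦-2} | C=[AP] | D=[(∅, ∅, ∅)]]
t=18: [S=∅ | E={q↦6, z↦-2} | C=[6] | D=[(∅, {z↦-2}, ∅) :: (∅, ∅, ∅)]]
t=19: [S=[6] | E={q↦6, z↦-2} | C=∅ | D=[(∅, {z↦-2}, ∅) :: (∅, ∅, ∅)]]
t=20: [S=[6] | E={z↦-2} | C=∅ | D=[(∅, ∅, ∅)]]
t=21: [S=[6] | E=∅ | C=∅ | D=∅]
→ final value 6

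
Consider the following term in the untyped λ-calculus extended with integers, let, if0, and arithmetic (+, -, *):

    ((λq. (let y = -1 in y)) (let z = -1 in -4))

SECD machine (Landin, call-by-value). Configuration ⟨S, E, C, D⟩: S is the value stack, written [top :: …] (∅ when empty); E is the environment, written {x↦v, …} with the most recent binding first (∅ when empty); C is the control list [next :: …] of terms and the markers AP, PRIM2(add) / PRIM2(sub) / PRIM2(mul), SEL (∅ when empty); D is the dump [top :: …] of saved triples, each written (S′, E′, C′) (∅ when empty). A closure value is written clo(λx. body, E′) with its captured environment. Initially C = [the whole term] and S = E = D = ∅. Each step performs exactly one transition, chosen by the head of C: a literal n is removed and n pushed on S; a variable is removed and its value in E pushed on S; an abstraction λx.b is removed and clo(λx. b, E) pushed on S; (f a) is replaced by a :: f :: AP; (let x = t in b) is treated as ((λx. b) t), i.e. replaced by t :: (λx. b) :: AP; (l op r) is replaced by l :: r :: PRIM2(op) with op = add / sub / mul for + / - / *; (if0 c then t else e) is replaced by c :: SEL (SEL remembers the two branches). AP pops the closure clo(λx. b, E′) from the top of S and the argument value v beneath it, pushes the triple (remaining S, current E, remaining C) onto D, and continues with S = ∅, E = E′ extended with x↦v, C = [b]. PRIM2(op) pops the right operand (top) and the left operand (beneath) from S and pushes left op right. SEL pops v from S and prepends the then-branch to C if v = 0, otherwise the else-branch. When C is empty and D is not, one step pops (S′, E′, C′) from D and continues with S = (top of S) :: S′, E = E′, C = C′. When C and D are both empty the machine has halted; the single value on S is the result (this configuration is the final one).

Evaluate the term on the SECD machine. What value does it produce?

step 0: <S=∅, E=∅, C=[((λq. (let y = -1 in y)) (let z = -1 in -4))], D=∅>
step 1: <S=∅, E=∅, C=[(let z = -1 in -4) :: (λq. (let y = -1 in y)) :: AP], D=∅>
step 2: <S=∅, E=∅, C=[-1 :: (λz. -4) :: AP :: (λq. (let y = -1 in y)) :: AP], D=∅>
step 3: <S=[-1], E=∅, C=[(λz. -4) :: AP :: (λq. (let y = -1 in y)) :: AP], D=∅>
step 4: <S=[clo(λz. -4, ∅) :: -1], E=∅, C=[AP :: (λq. (let y = -1 in y)) :: AP], D=∅>
step 5: <S=∅, E={z↦-1}, C=[-4], D=[(∅, ∅, [(λq. (let y = -1 in y)) :: AP])]>
step 6: <S=[-4], E={z↦-1}, C=∅, D=[(∅, ∅, [(λq. (let y = -1 in y)) :: AP])]>
step 7: <S=[-4], E=∅, C=[(λq. (let y = -1 in y)) :: AP], D=∅>
step 8: <S=[clo(λq. (let y = -1 in y), ∅) :: -4], E=∅, C=[AP], D=∅>
step 9: <S=∅, E={q↦-4}, C=[(let y = -1 in y)], D=[(∅, ∅, ∅)]>
step 10: <S=∅, E={q↦-4}, C=[-1 :: (λy. y) :: AP], D=[(∅, ∅, ∅)]>
step 11: <S=[-1], E={q↦-4}, C=[(λy. y) :: AP], D=[(∅, ∅, ∅)]>
step 12: <S=[clo(λy. y, {q↦-4}) :: -1], E={q↦-4}, C=[AP], D=[(∅, ∅, ∅)]>
step 13: <S=∅, E={y↦-1, q↦-4}, C=[y], D=[(∅, {q↦-4}, ∅) :: (∅, ∅, ∅)]>
step 14: <S=[-1], E={y↦-1, q↦-4}, C=∅, D=[(∅, {q↦-4}, ∅) :: (∅, ∅, ∅)]>
step 15: <S=[-1], E={q↦-4}, C=∅, D=[(∅, ∅, ∅)]>
step 16: <S=[-1], E=∅, C=∅, D=∅>
→ final value -1

Answer: -1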